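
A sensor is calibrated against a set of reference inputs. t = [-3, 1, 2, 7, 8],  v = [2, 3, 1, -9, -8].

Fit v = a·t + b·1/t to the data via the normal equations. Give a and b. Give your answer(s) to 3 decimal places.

AᵀA·[a, b]ᵀ = Aᵀv reads: 127·a + 5·b = -128;  5·a + (39433/28224)·b = 23/42.
Determinant 127·(39433/28224) − 5² = 4302391/28224.
a = ((-128)·(39433/28224) − 5·(23/42))/(4302391/28224) = -5124704/4302391; b = (127·(23/42) − 5·(-128))/(4302391/28224) = 20026272/4302391.

a = -1.191, b = 4.655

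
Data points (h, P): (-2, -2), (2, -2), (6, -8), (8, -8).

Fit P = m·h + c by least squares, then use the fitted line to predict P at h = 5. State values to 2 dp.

P̂ = -6.07

Sums needed: Σh·h = 108, Σh = 14, Σ1 = 4.
And Σh·P = -112, ΣP = -20.
Δ = 108·4 − 14² = 236.
m = ((-112)·4 − 14·(-20))/236 = -42/59; c = (108·(-20) − 14·(-112))/236 = -148/59.
At h = 5: P̂ = (-42/59)·(5) + (-148/59)·(1) = -358/59.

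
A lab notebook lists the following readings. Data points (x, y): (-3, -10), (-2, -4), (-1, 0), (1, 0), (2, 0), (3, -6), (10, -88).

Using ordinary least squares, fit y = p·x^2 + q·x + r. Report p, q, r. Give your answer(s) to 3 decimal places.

The normal system MᵀM·[p, q, r]ᵀ = Mᵀy is [[10196, 1000, 128]; [1000, 128, 10]; [128, 10, 7]]·[p, q, r]ᵀ = [-8960, -860, -108]ᵀ.
Row-reducing yields p = -95218/98679, q = 71825/98679, r = 5526/4699.

p = -0.965, q = 0.728, r = 1.176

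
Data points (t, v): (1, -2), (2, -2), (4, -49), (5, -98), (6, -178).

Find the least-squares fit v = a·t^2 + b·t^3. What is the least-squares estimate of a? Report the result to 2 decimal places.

MᵀM·[a, b]ᵀ = Mᵀv reads: 2194·a + 11958·b = -9652;  11958·a + 66442·b = -53852.
(Σt^2·t^2 = 2194, Σt^2·t^3 = 11958, Σt^3·t^3 = 66442, Σt^2·v = -9652, Σt^3·v = -53852.)
Δ = 2194·66442 − 11958² = 2779984.
a = ((-9652)·66442 − 11958·(-53852))/2779984 = 166502/173749; b = (2194·(-53852) − 11958·(-9652))/2779984 = -170792/173749.

a = 0.96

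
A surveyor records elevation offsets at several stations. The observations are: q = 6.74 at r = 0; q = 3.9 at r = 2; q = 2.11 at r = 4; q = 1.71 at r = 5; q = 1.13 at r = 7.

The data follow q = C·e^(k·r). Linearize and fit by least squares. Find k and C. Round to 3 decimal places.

Let Y = ln q. Fitting Y = k·r + ln C by least squares:
Over the data: Σr = 18.0000, Σ(r)² = 94.0000, Σln q = 4.6744, Σr·ln q = 9.2467.
Normal system: [[94.0000, 18.0000]; [18.0000, 5]]·[k, ln C]ᵀ = [9.2467, 4.6744]ᵀ.
Slope k = (n·Σr·ln q − Σr·Σln q)/(n·Σ(r)² − (Σr)²) = (5·9.2467 − 18.0000·4.6744)/146.0000 = -0.25963; ln C = (Σln q − k·Σr)/n = 1.86956, so C = exp(1.86956) = 6.48547.

k = -0.260, C = 6.485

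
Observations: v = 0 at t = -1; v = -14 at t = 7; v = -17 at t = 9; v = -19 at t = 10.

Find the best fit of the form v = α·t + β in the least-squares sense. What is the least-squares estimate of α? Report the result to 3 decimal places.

α = -1.719

Sums needed: Σt·t = 231, Σt = 25, Σ1 = 4.
Right-hand side: Σt·v = -441, Σv = -50.
Normal equations: [[231, 25]; [25, 4]]·[α, β]ᵀ = [-441, -50]ᵀ.
Eliminating β: 4·(row 1) − 25·(row 2) gives 299·α = 4·(-441) − 25·(-50) = -514, so α = -514/299.
Then β = ((-50) − 25·(-514/299))/4 = -525/299.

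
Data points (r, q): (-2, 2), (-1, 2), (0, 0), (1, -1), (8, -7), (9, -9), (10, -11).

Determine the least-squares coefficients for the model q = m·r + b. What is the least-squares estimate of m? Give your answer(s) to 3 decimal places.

Compute the Gram sums: Σr·r = 251, Σr = 25, Σ1 = 7.
And Σr·q = -254, Σq = -24.
Normal equations: [[251, 25]; [25, 7]]·[m, b]ᵀ = [-254, -24]ᵀ.
Eliminating b: 7·(row 1) − 25·(row 2) gives 1132·m = 7·(-254) − 25·(-24) = -1178, so m = -589/566.
Then b = ((-24) − 25·(-589/566))/7 = 163/566.

m = -1.041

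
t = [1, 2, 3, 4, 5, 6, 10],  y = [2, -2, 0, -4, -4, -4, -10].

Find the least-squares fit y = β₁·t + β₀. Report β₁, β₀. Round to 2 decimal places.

The normal equations are: 191·β₁ + 31·β₀ = -162;  31·β₁ + 7·β₀ = -22.
Eliminating β₀: 7·(row 1) − 31·(row 2) gives 376·β₁ = 7·(-162) − 31·(-22) = -452, so β₁ = -113/94.
Then β₀ = ((-22) − 31·(-113/94))/7 = 205/94.

β₁ = -1.20, β₀ = 2.18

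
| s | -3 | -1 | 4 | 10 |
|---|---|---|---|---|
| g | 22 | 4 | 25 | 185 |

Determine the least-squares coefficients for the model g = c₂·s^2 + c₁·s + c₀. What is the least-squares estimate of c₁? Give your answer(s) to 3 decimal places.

Entries of XᵀX: Σs^2·s^2 = 10338, Σs^2·s = 1036, Σs^2 = 126, Σs·s = 126, Σs = 10, Σ1 = 4.
And Σs^2·g = 19102, Σs·g = 1880, Σg = 236.
Solving the 3×3 system (Gaussian elimination) gives c₂ = 124189/61714, c₁ = -98309/61714, c₀ = -25055/61714.

c₁ = -1.593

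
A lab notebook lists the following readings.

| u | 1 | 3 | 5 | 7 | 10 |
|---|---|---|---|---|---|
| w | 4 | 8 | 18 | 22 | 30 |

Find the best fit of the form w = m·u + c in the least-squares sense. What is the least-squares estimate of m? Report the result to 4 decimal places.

With design matrix M, MᵀM = [[184, 26]; [26, 5]] and Mᵀw = [572, 82]ᵀ.
Determinant 184·5 − 26² = 244.
m = (572·5 − 26·82)/244 = 182/61; c = (184·82 − 26·572)/244 = 54/61.

m = 2.9836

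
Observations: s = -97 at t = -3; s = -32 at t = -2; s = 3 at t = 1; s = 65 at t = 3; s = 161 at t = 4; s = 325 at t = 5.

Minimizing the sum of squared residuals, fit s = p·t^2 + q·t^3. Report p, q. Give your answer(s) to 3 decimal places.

p = -1.843, q = 2.973

XᵀX·[p, q]ᵀ = Xᵀs reads: 1060·p + 4118·q = 10288;  4118·p + 21244·q = 55562.
Eliminating q: 21244·(row 1) − 4118·(row 2) gives 5560716·p = 21244·10288 − 4118·55562 = -10246044, so p = -853837/463393.
Then q = (55562 − 4118·(-853837/463393))/21244 = 1377478/463393.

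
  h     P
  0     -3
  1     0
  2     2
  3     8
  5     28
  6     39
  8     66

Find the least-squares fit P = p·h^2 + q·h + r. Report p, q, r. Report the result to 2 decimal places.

Normal-equation sums: Σh^2·h^2 = 6115, Σh^2·h = 889, Σh^2 = 139, Σh·h = 139, Σh = 25, Σ1 = 7.
For AᵀP: Σh^2·P = 6408, Σh·P = 930, ΣP = 140.
Normal equations: [[6115, 889, 139]; [889, 139, 25]; [139, 25, 7]]·[p, q, r]ᵀ = [6408, 930, 140]ᵀ.
Row-reducing yields p = 3371/3696, q = 1783/1232, r = -551/168.

p = 0.91, q = 1.45, r = -3.28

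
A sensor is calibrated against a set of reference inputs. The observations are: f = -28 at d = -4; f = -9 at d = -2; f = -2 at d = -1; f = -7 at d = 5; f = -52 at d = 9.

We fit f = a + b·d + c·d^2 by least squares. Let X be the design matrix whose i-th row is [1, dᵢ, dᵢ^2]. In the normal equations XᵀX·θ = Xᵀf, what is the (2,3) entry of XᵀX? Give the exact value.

Row 2 ↔ basis d, column 3 ↔ basis d^2, so (XᵀX)_{2,3} = Σᵢ (d)·(d^2) = (-4)·(16) + (-2)·(4) + (-1)·(1) + (5)·(25) + (9)·(81) = 781.

781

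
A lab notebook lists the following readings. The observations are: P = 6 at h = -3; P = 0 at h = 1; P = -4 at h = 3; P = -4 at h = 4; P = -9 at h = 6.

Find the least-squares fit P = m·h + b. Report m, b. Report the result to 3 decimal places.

From the data, Σh·h = 71, Σh = 11, Σ1 = 5.
Right-hand side: Σh·P = -100, ΣP = -11.
Δ = 71·5 − 11² = 234.
m = ((-100)·5 − 11·(-11))/234 = -379/234; b = (71·(-11) − 11·(-100))/234 = 319/234.

m = -1.620, b = 1.363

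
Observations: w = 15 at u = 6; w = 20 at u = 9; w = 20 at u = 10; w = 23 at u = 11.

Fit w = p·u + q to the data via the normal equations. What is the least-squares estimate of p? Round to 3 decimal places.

MᵀM·[p, q]ᵀ = Mᵀw reads: 338·p + 36·q = 723;  36·p + 4·q = 78.
Determinant 338·4 − 36² = 56.
p = (723·4 − 36·78)/56 = 3/2; q = (338·78 − 36·723)/56 = 6.

p = 1.500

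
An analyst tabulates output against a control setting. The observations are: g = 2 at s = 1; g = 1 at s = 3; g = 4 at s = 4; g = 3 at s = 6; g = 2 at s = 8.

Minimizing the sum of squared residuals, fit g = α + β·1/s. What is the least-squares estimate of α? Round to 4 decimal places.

Compute the Gram sums: Σ1 = 5, Σ1/s = 15/8, Σ1/s·1/s = 701/576.
And Σg = 12, Σ1/s·g = 49/12.
AᵀA·[α, β]ᵀ = Aᵀg becomes [[5, 15/8]; [15/8, 701/576]]·[α, β]ᵀ = [12, 49/12]ᵀ.
Determinant 5·(701/576) − (15/8)² = 185/72.
α = (12·(701/576) − (15/8)·(49/12))/(185/72) = 2001/740; β = (5·(49/12) − (15/8)·12)/(185/72) = -30/37.

α = 2.7041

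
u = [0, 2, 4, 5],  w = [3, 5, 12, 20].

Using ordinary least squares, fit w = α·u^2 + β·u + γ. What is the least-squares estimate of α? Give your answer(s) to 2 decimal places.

α = 0.88

Normal-equation sums: Σu^2·u^2 = 897, Σu^2·u = 197, Σu^2 = 45, Σu·u = 45, Σu = 11, Σ1 = 4.
And Σu^2·w = 712, Σu·w = 158, Σw = 40.
Solving the 3×3 system (Gaussian elimination) gives α = 697/796, β = -871/796, γ = 1257/398.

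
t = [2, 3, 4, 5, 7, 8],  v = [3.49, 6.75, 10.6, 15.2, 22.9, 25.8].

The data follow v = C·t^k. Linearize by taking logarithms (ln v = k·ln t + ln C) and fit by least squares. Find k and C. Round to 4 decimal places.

k = 1.4572, C = 1.3457

Linearized form: ln v = k·ln t + ln C. From the 6 transformed points,
Σln t = 8.8128, Σ(ln t)² = 14.3101, Σln v = 14.6231, Σln t·ln v = 23.4687.
Normal system: [[14.3101, 8.8128]; [8.8128, 6]]·[k, ln C]ᵀ = [23.4687, 14.6231]ᵀ.
Slope k = (n·Σln t·ln v − Σln t·Σln v)/(n·Σ(ln t)² − (Σln t)²) = (6·23.4687 − 8.8128·14.6231)/8.1947 = 1.45716; ln C = (Σln v − k·Σln t)/n = 0.29690, so C = exp(0.29690) = 1.34568.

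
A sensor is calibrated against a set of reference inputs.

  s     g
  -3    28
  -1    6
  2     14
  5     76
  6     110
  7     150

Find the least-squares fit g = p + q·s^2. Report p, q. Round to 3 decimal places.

p = 1.822, q = 3.009

Setting ∂/∂p … = 0 gives: 6·p + 124·q = 384;  124·p + 4420·q = 13524.
Determinant 6·4420 − 124² = 11144.
p = (384·4420 − 124·13524)/11144 = 2538/1393; q = (6·13524 − 124·384)/11144 = 4191/1393.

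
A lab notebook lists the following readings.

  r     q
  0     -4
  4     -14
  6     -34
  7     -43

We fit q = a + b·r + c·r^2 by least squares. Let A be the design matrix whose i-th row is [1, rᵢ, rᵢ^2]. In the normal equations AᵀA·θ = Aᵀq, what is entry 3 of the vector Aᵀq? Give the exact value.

Entry 3 ↔ basis r^2, so (Aᵀq)_{3} = Σᵢ (r^2)·qᵢ = (0)·(-4) + (16)·(-14) + (36)·(-34) + (49)·(-43) = -3555.

-3555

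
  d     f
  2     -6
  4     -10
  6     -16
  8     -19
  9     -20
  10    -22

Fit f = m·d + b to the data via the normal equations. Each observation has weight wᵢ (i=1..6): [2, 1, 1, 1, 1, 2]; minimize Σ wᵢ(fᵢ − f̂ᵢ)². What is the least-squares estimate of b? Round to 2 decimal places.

Entries of AᵀWA: Σwᵢ·d·d = 405, Σwᵢ·d = 51, Σwᵢ·1 = 8.
Moment sums: Σwᵢ·d·f = -932, Σwᵢ·f = -121.
So AᵀWA·[m, b]ᵀ = AᵀWf: [[405, 51]; [51, 8]]·[m, b]ᵀ = [-932, -121]ᵀ.
Determinant 405·8 − 51² = 639.
m = ((-932)·8 − 51·(-121))/639 = -1285/639; b = (405·(-121) − 51·(-932))/639 = -491/213.

b = -2.31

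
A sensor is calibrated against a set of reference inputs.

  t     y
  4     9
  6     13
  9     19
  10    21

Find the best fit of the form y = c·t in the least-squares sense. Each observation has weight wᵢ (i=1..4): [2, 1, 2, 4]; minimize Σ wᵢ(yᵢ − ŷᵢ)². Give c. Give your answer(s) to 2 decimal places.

Compute the Gram sums: Σwᵢ·t·t = 630.
Moment sums: Σwᵢ·t·y = 1332.
Normal equations: [[630]]·[c]ᵀ = [1332]ᵀ.
c = 1332/630 = 2.11429.

c = 2.11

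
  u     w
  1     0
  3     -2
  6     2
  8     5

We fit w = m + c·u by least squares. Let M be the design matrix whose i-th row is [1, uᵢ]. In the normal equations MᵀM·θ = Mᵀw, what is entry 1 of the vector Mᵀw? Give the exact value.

5

Entry 1 ↔ basis 1, so (Mᵀw)_{1} = Σᵢ wᵢ = (1)·(0) + (1)·(-2) + (1)·(2) + (1)·(5) = 5.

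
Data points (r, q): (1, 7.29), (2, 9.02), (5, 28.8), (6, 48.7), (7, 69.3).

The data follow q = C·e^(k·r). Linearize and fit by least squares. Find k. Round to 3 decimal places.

k = 0.386

With ln qᵢ as the transformed response and rᵢ as the regressor:
XᵀX = [[115.0000, 21.0000]; [21.0000, 5]], rhs = [76.1705, 15.6704]ᵀ  (here Σr = 21.0000, Σ(r)² = 115.0000, Σln q = 15.6704, Σr·ln q = 76.1705).
Solving (det = 134.0000): k = 0.38636, ln C = 1.51136.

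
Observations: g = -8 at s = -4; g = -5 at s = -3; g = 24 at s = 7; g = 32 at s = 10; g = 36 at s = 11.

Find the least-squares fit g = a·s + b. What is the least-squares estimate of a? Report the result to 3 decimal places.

Entries of MᵀM: Σs·s = 295, Σs = 21, Σ1 = 5.
For Mᵀg: Σs·g = 931, Σg = 79.
So MᵀM·[a, b]ᵀ = Mᵀg: [[295, 21]; [21, 5]]·[a, b]ᵀ = [931, 79]ᵀ.
det = 295·5 − 21² = 1034.
a = (931·5 − 21·79)/1034 = 1498/517; b = (295·79 − 21·931)/1034 = 1877/517.

a = 2.897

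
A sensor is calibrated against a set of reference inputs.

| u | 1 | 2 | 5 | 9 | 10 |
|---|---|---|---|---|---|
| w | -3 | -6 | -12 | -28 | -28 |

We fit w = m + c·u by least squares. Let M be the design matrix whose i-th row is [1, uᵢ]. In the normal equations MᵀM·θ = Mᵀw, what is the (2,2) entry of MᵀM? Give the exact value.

211

Row 2 ↔ basis u, column 2 ↔ basis u, so (MᵀM)_{2,2} = Σᵢ (u)·(u) = (1)·(1) + (2)·(2) + (5)·(5) + (9)·(9) + (10)·(10) = 211.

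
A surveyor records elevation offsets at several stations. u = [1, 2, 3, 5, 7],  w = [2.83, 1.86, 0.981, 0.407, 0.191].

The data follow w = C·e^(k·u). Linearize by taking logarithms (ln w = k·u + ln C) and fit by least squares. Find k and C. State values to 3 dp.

Taking logs, ln w = k·u + ln C, so regress ln w on u.
XᵀX = [[88.0000, 18.0000]; [18.0000, 5]], rhs = [-13.8592, -0.9128]ᵀ  (here Σu = 18.0000, Σ(u)² = 88.0000, Σln w = -0.9128, Σu·ln w = -13.8592).
Δ = 88.0000·5 − (18.0000)² = 116.0000; k = (-13.8592·5 − 18.0000·-0.9128)/116.0000 = -0.45575, ln C = (88.0000·-0.9128 − 18.0000·-13.8592)/116.0000 = 1.45813, so C = exp(1.45813) = 4.29792.

k = -0.456, C = 4.298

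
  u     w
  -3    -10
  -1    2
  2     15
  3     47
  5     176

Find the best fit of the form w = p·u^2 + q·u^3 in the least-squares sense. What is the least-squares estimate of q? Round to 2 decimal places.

q = 1.02

The normal equations are: 804·p + 3156·q = 4795;  3156·p + 17148·q = 23657.
Δ = 804·17148 − 3156² = 3826656.
p = (4795·17148 − 3156·23657)/3826656 = 26261/13287; q = (804·23657 − 3156·4795)/3826656 = 53989/53148.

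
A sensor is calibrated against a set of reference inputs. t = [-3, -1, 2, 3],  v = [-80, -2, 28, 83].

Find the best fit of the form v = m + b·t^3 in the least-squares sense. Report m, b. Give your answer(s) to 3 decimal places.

m = 1.949, b = 3.029

Forming MᵀM = [[4, 7]; [7, 1523]] and Mᵀv = [29, 4627]ᵀ gives MᵀM·[m, b]ᵀ = Mᵀv.
Determinant 4·1523 − 7² = 6043.
m = (29·1523 − 7·4627)/6043 = 11778/6043; b = (4·4627 − 7·29)/6043 = 18305/6043.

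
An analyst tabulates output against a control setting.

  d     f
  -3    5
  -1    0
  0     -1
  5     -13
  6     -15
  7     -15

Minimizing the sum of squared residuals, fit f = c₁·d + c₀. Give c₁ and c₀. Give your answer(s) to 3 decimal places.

c₁ = -2.107, c₀ = -1.584

Setting ∂/∂c₁ … = 0 gives: 120·c₁ + 14·c₀ = -275;  14·c₁ + 6·c₀ = -39.
det = 120·6 − 14² = 524.
c₁ = ((-275)·6 − 14·(-39))/524 = -276/131; c₀ = (120·(-39) − 14·(-275))/524 = -415/262.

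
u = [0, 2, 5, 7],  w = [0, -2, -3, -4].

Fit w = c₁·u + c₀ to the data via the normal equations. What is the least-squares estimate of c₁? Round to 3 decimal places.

c₁ = -0.534

With design matrix X, XᵀX = [[78, 14]; [14, 4]] and Xᵀw = [-47, -9]ᵀ.
Eliminating c₀: 4·(row 1) − 14·(row 2) gives 116·c₁ = 4·(-47) − 14·(-9) = -62, so c₁ = -31/58.
Then c₀ = ((-9) − 14·(-31/58))/4 = -11/29.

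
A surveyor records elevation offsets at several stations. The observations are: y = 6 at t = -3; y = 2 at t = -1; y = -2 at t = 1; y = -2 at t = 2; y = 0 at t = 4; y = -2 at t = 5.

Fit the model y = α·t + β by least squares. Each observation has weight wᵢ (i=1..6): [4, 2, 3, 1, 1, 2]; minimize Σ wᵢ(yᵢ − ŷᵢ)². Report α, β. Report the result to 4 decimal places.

α = -1.0282, β = 1.6262

The normal equations are: 111·α + 5·β = -106;  5·α + 13·β = 16.
(Σwᵢ·t·t = 111, Σwᵢ·t = 5, Σwᵢ·1 = 13, Σwᵢ·t·y = -106, Σwᵢ·y = 16.)
Determinant 111·13 − 5² = 1418.
α = ((-106)·13 − 5·16)/1418 = -729/709; β = (111·16 − 5·(-106))/1418 = 1153/709.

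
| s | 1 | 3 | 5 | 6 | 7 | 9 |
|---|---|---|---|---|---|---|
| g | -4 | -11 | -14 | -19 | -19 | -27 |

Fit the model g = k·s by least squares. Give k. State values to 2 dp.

Compute the Gram sums: Σs·s = 201.
Moment sums: Σs·g = -597.
Normal equations: [[201]]·[k]ᵀ = [-597]ᵀ.
Hence k = -597 / 201 ≈ -2.97015.

k = -2.97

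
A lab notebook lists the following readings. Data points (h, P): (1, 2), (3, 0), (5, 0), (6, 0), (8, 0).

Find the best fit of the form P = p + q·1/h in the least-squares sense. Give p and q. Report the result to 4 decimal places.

p = -0.4773, q = 2.4035

Entries of AᵀA: Σ1 = 5, Σ1/h = 73/40, Σ1/h·1/h = 17201/14400.
Moment sums: ΣP = 2, Σ1/h·P = 2.
So AᵀA·[p, q]ᵀ = AᵀP: [[5, 73/40]; [73/40, 17201/14400]]·[p, q]ᵀ = [2, 2]ᵀ.
Eliminating q: (17201/14400)·(row 1) − (73/40)·(row 2) gives (9511/3600)·p = (17201/14400)·2 − (73/40)·2 = -9079/7200, so p = -9079/19022.
Then q = (2 − (73/40)·(-9079/19022))/(17201/14400) = 22860/9511.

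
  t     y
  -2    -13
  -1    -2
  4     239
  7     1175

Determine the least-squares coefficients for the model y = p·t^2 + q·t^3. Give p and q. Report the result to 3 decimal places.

p = 2.823, q = 3.023

From the data, Σt^2·t^2 = 2674, Σt^2·t^3 = 17798, Σt^3·t^3 = 121810.
For Xᵀy: Σt^2·y = 61345, Σt^3·y = 418427.
XᵀX·[p, q]ᵀ = Xᵀy becomes [[2674, 17798]; [17798, 121810]]·[p, q]ᵀ = [61345, 418427]ᵀ.
Determinant 2674·121810 − 17798² = 8951136.
p = (61345·121810 − 17798·418427)/8951136 = 526473/186482; q = (2674·418427 − 17798·61345)/8951136 = 281828/93241.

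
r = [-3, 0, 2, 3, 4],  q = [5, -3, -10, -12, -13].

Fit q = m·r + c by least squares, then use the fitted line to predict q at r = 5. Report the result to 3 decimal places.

q̂ = -16.890

Setting ∂/∂m … = 0 gives: 38·m + 6·c = -123;  6·m + 5·c = -33.
(Σr·r = 38, Σr = 6, Σ1 = 5, Σr·q = -123, Σq = -33.)
Eliminating c: 5·(row 1) − 6·(row 2) gives 154·m = 5·(-123) − 6·(-33) = -417, so m = -417/154.
Then c = ((-33) − 6·(-417/154))/5 = -258/77.
At r = 5: q̂ = (-417/154)·(5) + (-258/77)·(1) = -2601/154.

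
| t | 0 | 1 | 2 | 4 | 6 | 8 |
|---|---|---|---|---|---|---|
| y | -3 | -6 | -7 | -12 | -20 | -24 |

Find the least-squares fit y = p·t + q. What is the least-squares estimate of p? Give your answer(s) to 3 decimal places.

p = -2.695

The normal system MᵀM·[p, q]ᵀ = Mᵀy is [[121, 21]; [21, 6]]·[p, q]ᵀ = [-380, -72]ᵀ.
Δ = 121·6 − 21² = 285.
p = ((-380)·6 − 21·(-72))/285 = -256/95; q = (121·(-72) − 21·(-380))/285 = -244/95.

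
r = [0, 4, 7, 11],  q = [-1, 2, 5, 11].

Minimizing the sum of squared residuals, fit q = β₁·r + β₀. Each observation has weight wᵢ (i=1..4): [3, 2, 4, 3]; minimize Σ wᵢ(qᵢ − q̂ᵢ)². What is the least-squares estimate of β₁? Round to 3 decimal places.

β₁ = 1.073

With design matrix A, AᵀWA = [[591, 69]; [69, 12]] and AᵀWq = [519, 54]ᵀ.
Δ = 591·12 − 69² = 2331.
β₁ = (519·12 − 69·54)/2331 = 278/259; β₀ = (591·54 − 69·519)/2331 = -433/259.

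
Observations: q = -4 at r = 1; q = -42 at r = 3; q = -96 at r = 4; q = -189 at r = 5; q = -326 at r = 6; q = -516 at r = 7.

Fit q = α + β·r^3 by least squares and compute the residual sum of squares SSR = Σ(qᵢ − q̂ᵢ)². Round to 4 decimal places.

Setting ∂/∂α … = 0 gives: 6·α + 776·β = -1173;  776·α + 184756·β = -278311.
(Σ1 = 6, Σr^3 = 776, Σr^3·r^3 = 184756, Σq = -1173, Σr^3·q = -278311.)
Eliminating β: 184756·(row 1) − 776·(row 2) gives 506360·α = 184756·(-1173) − 776·(-278311) = -749452, so α = -187363/126590.
Then β = ((-278311) − 776·(-187363/126590))/184756 = -379809/253180.
Residuals: -51637/50636, -3991/253180, 188611/126590, -169/253180, -12321/25318, 8333/253180; SSR = 885623/253180.

SSR = 3.4980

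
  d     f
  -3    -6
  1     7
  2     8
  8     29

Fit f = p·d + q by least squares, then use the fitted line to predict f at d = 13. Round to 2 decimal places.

f̂ = 44.45

Normal-equation sums: Σd·d = 78, Σd = 8, Σ1 = 4.
Right-hand side: Σd·f = 273, Σf = 38.
Eliminating q: 4·(row 1) − 8·(row 2) gives 248·p = 4·273 − 8·38 = 788, so p = 197/62.
Then q = (38 − 8·(197/62))/4 = 195/62.
At d = 13: f̂ = (197/62)·(13) + (195/62)·(1) = 1378/31.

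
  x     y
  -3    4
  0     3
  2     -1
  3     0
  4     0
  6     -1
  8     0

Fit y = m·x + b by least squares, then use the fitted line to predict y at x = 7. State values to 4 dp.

ŷ = -1.0424

Normal-equation sums: Σx·x = 138, Σx = 20, Σ1 = 7.
For Aᵀy: Σx·y = -20, Σy = 5.
Normal equations: [[138, 20]; [20, 7]]·[m, b]ᵀ = [-20, 5]ᵀ.
det = 138·7 − 20² = 566.
m = ((-20)·7 − 20·5)/566 = -120/283; b = (138·5 − 20·(-20))/566 = 545/283.
At x = 7: ŷ = (-120/283)·(7) + (545/283)·(1) = -295/283.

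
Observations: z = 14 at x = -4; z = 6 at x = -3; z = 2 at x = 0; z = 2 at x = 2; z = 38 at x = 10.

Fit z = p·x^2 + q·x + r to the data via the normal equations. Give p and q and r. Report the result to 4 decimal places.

p = 0.4513, q = -0.8681, r = 1.6240

The normal system AᵀA·[p, q, r]ᵀ = Aᵀz is [[10353, 917, 129]; [917, 129, 5]; [129, 5, 5]]·[p, q, r]ᵀ = [4086, 310, 62]ᵀ.
Inverting the 3×3 Gram matrix, [p, q, r]ᵀ = [17639/39083, -33927/39083, 5770/3553]ᵀ.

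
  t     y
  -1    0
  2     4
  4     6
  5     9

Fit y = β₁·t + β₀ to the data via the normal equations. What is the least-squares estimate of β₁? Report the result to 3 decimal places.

β₁ = 1.405

Normal-equation sums: Σt·t = 46, Σt = 10, Σ1 = 4.
Moment sums: Σt·y = 77, Σy = 19.
So XᵀX·[β₁, β₀]ᵀ = Xᵀy: [[46, 10]; [10, 4]]·[β₁, β₀]ᵀ = [77, 19]ᵀ.
Eliminating β₀: 4·(row 1) − 10·(row 2) gives 84·β₁ = 4·77 − 10·19 = 118, so β₁ = 59/42.
Then β₀ = (19 − 10·(59/42))/4 = 26/21.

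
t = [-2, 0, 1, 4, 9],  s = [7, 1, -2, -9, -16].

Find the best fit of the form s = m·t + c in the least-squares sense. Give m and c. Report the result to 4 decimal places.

With design matrix M, MᵀM = [[102, 12]; [12, 5]] and Mᵀs = [-196, -19]ᵀ.
Determinant 102·5 − 12² = 366.
m = ((-196)·5 − 12·(-19))/366 = -376/183; c = (102·(-19) − 12·(-196))/366 = 69/61.

m = -2.0546, c = 1.1311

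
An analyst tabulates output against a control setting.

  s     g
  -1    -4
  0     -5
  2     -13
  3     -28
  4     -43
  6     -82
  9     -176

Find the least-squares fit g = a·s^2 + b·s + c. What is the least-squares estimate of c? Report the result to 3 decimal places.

c = -4.120

Sums needed: Σs^2·s^2 = 8211, Σs^2·s = 1043, Σs^2 = 147, Σs·s = 147, Σs = 23, Σ1 = 7.
For Aᵀg: Σs^2·g = -18204, Σs·g = -2354, Σg = -351.
Row-reducing yields a = -7097/3668, b = -4299/2620, c = -5397/1310.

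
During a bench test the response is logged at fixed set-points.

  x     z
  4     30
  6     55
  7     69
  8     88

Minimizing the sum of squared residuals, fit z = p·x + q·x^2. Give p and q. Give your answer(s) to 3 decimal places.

Sums needed: Σx·x = 165, Σx·x^2 = 1135, Σx^2·x^2 = 8049.
Moment sums: Σx·z = 1637, Σx^2·z = 11473.
MᵀM·[p, q]ᵀ = Mᵀz becomes [[165, 1135]; [1135, 8049]]·[p, q]ᵀ = [1637, 11473]ᵀ.
Determinant 165·8049 − 1135² = 39860.
p = (1637·8049 − 1135·11473)/39860 = 77179/19930; q = (165·11473 − 1135·1637)/39860 = 3505/3986.

p = 3.873, q = 0.879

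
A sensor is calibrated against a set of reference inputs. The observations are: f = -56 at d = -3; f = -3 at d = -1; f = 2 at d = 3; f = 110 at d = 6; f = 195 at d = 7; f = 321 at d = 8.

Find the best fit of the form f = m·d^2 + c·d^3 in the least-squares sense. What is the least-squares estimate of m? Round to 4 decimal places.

From the data, Σd^2·d^2 = 7956, Σd^2·d^3 = 57350, Σd^3·d^3 = 427908.
For Xᵀf: Σd^2·f = 33570, Σd^3·f = 256566.
Normal equations: [[7956, 57350]; [57350, 427908]]·[m, c]ᵀ = [33570, 256566]ᵀ.
det = 7956·427908 − 57350² = 115413548.
m = (33570·427908 − 57350·256566)/115413548 = -87297135/28853387; c = (7956·256566 − 57350·33570)/115413548 = 28999899/28853387.

m = -3.0255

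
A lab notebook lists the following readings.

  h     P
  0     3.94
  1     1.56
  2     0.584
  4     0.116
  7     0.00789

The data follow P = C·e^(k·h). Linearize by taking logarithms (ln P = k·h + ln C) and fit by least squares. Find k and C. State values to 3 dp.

Let Y = ln P. Fitting Y = k·h + ln C by least squares:
XᵀX = [[70.0000, 14.0000]; [14.0000, 5]], rhs = [-43.1428, -5.7183]ᵀ  (here Σh = 14.0000, Σ(h)² = 70.0000, Σln P = -5.7183, Σh·ln P = -43.1428).
Slope k = (n·Σh·ln P − Σh·Σln P)/(n·Σ(h)² − (Σh)²) = (5·-43.1428 − 14.0000·-5.7183)/154.0000 = -0.88089; ln C = (Σln P − k·Σh)/n = 1.32284, so C = exp(1.32284) = 3.75407.

k = -0.881, C = 3.754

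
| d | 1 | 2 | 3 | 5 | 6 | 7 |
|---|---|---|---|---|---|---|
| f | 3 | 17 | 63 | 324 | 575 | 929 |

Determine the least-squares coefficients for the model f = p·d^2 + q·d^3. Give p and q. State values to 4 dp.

p = -1.9485, q = 2.9864

With design matrix M, MᵀM = [[4420, 27984]; [27984, 180724]] and Mᵀf = [74959, 485187]ᵀ.
Determinant 4420·180724 − 27984² = 15695824.
p = (74959·180724 − 27984·485187)/15695824 = -7645673/3923956; q = (4420·485187 − 27984·74959)/15695824 = 11718471/3923956.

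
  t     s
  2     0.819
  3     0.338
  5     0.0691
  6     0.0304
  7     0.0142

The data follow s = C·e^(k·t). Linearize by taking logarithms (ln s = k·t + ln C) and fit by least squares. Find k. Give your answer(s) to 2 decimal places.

Taking logs, ln s = k·t + ln C, so regress ln s on t.
Over the data: Σt = 23.0000, Σ(t)² = 123.0000, Σln s = -11.7044, Σt·ln s = -67.7559.
Normal system: [[123.0000, 23.0000]; [23.0000, 5]]·[k, ln C]ᵀ = [-67.7559, -11.7044]ᵀ.
Slope k = (n·Σt·ln s − Σt·Σln s)/(n·Σ(t)² − (Σt)²) = (5·-67.7559 − 23.0000·-11.7044)/86.0000 = -0.80905; ln C = (Σln s − k·Σt)/n = 1.38075.

k = -0.81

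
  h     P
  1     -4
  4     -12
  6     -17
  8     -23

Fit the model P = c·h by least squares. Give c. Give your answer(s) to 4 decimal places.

c = -2.8889

Entries of MᵀM: Σh·h = 117.
For MᵀP: Σh·P = -338.
Hence c = -338 / 117 ≈ -2.88889.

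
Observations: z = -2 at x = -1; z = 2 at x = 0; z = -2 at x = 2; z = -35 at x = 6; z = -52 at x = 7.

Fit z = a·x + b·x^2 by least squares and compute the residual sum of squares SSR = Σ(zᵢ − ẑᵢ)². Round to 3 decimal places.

Entries of MᵀM: Σx·x = 90, Σx·x^2 = 566, Σx^2·x^2 = 3714.
Moment sums: Σx·z = -576, Σx^2·z = -3818.
Normal equations: [[90, 566]; [566, 3714]]·[a, b]ᵀ = [-576, -3818]ᵀ.
Determinant 90·3714 − 566² = 13904.
a = ((-576)·3714 − 566·(-3818))/13904 = 5431/3476; b = (90·(-3818) − 566·(-576))/13904 = -4401/3476.
Residuals: 720/869, 2, -105/1738, 2095/1738, -780/869; SSR = 12077/1738.

SSR = 6.949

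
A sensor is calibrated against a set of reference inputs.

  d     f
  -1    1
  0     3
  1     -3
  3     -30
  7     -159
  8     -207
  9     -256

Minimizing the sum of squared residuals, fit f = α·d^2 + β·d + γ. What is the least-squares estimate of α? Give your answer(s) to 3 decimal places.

Compute the Gram sums: Σd^2·d^2 = 13141, Σd^2·d = 1611, Σd^2 = 205, Σd·d = 205, Σd = 27, Σ1 = 7.
Right-hand side: Σd^2·f = -42047, Σd·f = -5167, Σf = -651.
Row-reducing yields α = -34805/11748, β = -797/356, γ = 7043/2937.

α = -2.963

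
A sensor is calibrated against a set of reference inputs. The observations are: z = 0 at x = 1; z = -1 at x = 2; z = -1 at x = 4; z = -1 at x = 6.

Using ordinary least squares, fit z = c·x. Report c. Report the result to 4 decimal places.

c = -0.2105

The normal system MᵀM·[c]ᵀ = Mᵀz is [[57]]·[c]ᵀ = [-12]ᵀ.
c = (-12)/57 = -0.210526.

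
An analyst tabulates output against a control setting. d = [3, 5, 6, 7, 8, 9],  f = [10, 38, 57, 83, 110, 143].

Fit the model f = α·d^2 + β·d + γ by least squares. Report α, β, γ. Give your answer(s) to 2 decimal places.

α = 2.07, β = -2.70, γ = -0.54

Normal-equation sums: Σd^2·d^2 = 15060, Σd^2·d = 1952, Σd^2 = 264, Σd·d = 264, Σd = 38, Σ1 = 6.
And Σd^2·f = 25782, Σd·f = 3310, Σf = 441.
MᵀM·[α, β, γ]ᵀ = Mᵀf becomes [[15060, 1952, 264]; [1952, 264, 38]; [264, 38, 6]]·[α, β, γ]ᵀ = [25782, 3310, 441]ᵀ.
Solving the 3×3 system (Gaussian elimination) gives α = 29/14, β = -27/10, γ = -19/35.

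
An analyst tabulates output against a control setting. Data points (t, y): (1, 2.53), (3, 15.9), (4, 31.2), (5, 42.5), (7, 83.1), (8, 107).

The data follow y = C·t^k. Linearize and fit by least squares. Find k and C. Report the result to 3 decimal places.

Linearized form: ln y = k·ln t + ln C. From the 6 transformed points,
Sums: Σln t = 8.1197, Σ(ln t)² = 13.8297, Σln y = 19.9773, Σln t·ln y = 32.1610.
Normal system: [[13.8297, 8.1197]; [8.1197, 6]]·[k, ln C]ᵀ = [32.1610, 19.9773]ᵀ.
Solving (det = 17.0487): k = 1.80402, ln C = 0.88820, so C = exp(0.88820) = 2.43076.

k = 1.804, C = 2.431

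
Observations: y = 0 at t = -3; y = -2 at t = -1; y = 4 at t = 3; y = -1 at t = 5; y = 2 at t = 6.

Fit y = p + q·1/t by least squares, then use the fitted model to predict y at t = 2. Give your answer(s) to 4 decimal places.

ŷ = 2.5926

Forming AᵀA = [[5, -19/30]; [-19/30, 129/100]] and Aᵀy = [3, 52/15]ᵀ gives AᵀA·[p, q]ᵀ = Aᵀy.
Determinant 5·(129/100) − (-19/30)² = 1361/225.
p = (3·(129/100) − (-19/30)·(52/15))/(1361/225) = 5459/5444; q = (5·(52/15) − (-19/30)·3)/(1361/225) = 8655/2722.
At t = 2: ŷ = (5459/5444)·(1) + (8655/2722)·(1/2) = 7057/2722.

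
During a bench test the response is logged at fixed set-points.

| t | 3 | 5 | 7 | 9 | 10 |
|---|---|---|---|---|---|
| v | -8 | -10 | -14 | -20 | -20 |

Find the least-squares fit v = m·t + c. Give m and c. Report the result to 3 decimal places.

m = -1.902, c = -1.463

Sums needed: Σt·t = 264, Σt = 34, Σ1 = 5.
For Xᵀv: Σt·v = -552, Σv = -72.
Normal equations: [[264, 34]; [34, 5]]·[m, c]ᵀ = [-552, -72]ᵀ.
Determinant 264·5 − 34² = 164.
m = ((-552)·5 − 34·(-72))/164 = -78/41; c = (264·(-72) − 34·(-552))/164 = -60/41.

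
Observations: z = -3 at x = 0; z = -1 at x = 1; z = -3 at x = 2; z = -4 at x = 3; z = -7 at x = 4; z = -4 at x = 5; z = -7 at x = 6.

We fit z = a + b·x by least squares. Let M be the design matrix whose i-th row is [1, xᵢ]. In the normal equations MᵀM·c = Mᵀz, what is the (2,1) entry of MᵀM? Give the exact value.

Row 2 ↔ basis x, column 1 ↔ basis 1, so (MᵀM)_{2,1} = Σᵢ x = (0)·(1) + (1)·(1) + (2)·(1) + (3)·(1) + (4)·(1) + (5)·(1) + (6)·(1) = 21.

21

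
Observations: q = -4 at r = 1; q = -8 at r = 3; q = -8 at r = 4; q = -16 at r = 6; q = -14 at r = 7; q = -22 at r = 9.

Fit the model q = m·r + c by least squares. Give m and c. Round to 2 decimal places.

m = -2.19, c = -1.05

Setting ∂/∂m … = 0 gives: 192·m + 30·c = -452;  30·m + 6·c = -72.
(Σr·r = 192, Σr = 30, Σ1 = 6, Σr·q = -452, Σq = -72.)
det = 192·6 − 30² = 252.
m = ((-452)·6 − 30·(-72))/252 = -46/21; c = (192·(-72) − 30·(-452))/252 = -22/21.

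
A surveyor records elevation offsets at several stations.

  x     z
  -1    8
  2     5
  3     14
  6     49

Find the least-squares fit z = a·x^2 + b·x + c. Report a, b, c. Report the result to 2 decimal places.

a = 1.58, b = -2.00, c = 4.20

Forming MᵀM = [[1394, 250, 50]; [250, 50, 10]; [50, 10, 4]] and Mᵀz = [1918, 338, 76]ᵀ gives MᵀM·[a, b, c]ᵀ = Mᵀz.
Row-reducing yields a = 19/12, b = -599/300, c = 21/5.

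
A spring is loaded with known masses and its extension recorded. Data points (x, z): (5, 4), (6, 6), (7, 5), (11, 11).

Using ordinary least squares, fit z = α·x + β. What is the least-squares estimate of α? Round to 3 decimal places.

With design matrix A, AᵀA = [[231, 29]; [29, 4]] and Aᵀz = [212, 26]ᵀ.
Δ = 231·4 − 29² = 83.
α = (212·4 − 29·26)/83 = 94/83; β = (231·26 − 29·212)/83 = -142/83.

α = 1.133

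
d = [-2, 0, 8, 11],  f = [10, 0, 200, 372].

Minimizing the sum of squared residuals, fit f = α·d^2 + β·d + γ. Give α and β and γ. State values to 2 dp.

α = 2.96, β = 1.24, γ = 0.38

From the data, Σd^2·d^2 = 18753, Σd^2·d = 1835, Σd^2 = 189, Σd·d = 189, Σd = 17, Σ1 = 4.
For Xᵀf: Σd^2·f = 57852, Σd·f = 5672, Σf = 582.
So XᵀX·[α, β, γ]ᵀ = Xᵀf: [[18753, 1835, 189]; [1835, 189, 17]; [189, 17, 4]]·[α, β, γ]ᵀ = [57852, 5672, 582]ᵀ.
Row-reducing yields α = 121801/41149, β = 50937/41149, γ = 15600/41149.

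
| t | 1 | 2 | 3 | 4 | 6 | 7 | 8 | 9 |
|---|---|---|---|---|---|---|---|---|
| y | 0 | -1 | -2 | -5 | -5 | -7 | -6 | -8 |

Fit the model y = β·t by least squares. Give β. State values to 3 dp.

With design matrix X, XᵀX = [[260]] and Xᵀy = [-227]ᵀ.
Hence β = -227 / 260 ≈ -0.873077.

β = -0.873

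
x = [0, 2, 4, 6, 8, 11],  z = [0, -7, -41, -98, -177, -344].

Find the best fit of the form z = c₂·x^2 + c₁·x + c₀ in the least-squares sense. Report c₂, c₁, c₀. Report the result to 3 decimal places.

c₂ = -3.008, c₁ = 1.787, c₀ = 0.409

AᵀA·[c₂, c₁, c₀]ᵀ = Aᵀz reads: 20305·c₂ + 2131·c₁ + 241·c₀ = -57164;  2131·c₂ + 241·c₁ + 31·c₀ = -5966;  241·c₂ + 31·c₁ + 6·c₀ = -667.
Solving the 3×3 system (Gaussian elimination) gives c₂ = -44597/14828, c₁ = 132459/74140, c₀ = 7574/18535.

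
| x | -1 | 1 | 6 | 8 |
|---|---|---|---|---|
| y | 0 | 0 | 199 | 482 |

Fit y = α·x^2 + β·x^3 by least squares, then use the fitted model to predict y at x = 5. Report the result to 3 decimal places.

Setting ∂/∂α … = 0 gives: 5394·α + 40544·β = 38012;  40544·α + 308802·β = 289768.
(Σx^2·x^2 = 5394, Σx^2·x^3 = 40544, Σx^3·x^3 = 308802, Σx^2·y = 38012, Σx^3·y = 289768.)
Eliminating β: 308802·(row 1) − 40544·(row 2) gives 21862052·α = 308802·38012 − 40544·289768 = -10172168, so α = -2543042/5465513.
Then β = (289768 − 40544·(-2543042/5465513))/308802 = 5462516/5465513.
At x = 5: ŷ = (-2543042/5465513)·(25) + (5462516/5465513)·(125) = 619238450/5465513.

ŷ = 113.299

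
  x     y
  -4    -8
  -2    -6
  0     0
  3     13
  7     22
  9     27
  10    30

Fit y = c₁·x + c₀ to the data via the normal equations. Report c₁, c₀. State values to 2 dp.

Compute the Gram sums: Σx·x = 259, Σx = 23, Σ1 = 7.
For Mᵀy: Σx·y = 780, Σy = 78.
Determinant 259·7 − 23² = 1284.
c₁ = (780·7 − 23·78)/1284 = 611/214; c₀ = (259·78 − 23·780)/1284 = 377/214.

c₁ = 2.86, c₀ = 1.76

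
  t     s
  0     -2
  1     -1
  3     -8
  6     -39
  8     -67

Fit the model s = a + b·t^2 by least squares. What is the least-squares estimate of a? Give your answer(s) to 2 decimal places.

a = -0.41

MᵀM·[a, b]ᵀ = Mᵀs reads: 5·a + 110·b = -117;  110·a + 5474·b = -5765.
(Σ1 = 5, Σt^2 = 110, Σt^2·t^2 = 5474, Σs = -117, Σt^2·s = -5765.)
Eliminating b: 5474·(row 1) − 110·(row 2) gives 15270·a = 5474·(-117) − 110·(-5765) = -6308, so a = -3154/7635.
Then b = ((-5765) − 110·(-3154/7635))/5474 = -3191/3054.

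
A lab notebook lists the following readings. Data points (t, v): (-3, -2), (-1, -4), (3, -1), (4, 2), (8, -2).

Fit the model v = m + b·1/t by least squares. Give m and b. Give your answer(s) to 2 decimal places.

m = -1.02, b = 3.03

Entries of XᵀX: Σ1 = 5, Σ1/t = -5/8, Σ1/t·1/t = 749/576.
Right-hand side: Σv = -7, Σ1/t·v = 55/12.
XᵀX·[m, b]ᵀ = Xᵀv becomes [[5, -5/8]; [-5/8, 749/576]]·[m, b]ᵀ = [-7, 55/12]ᵀ.
Eliminating b: (749/576)·(row 1) − (-5/8)·(row 2) gives (55/9)·m = (749/576)·(-7) − (-5/8)·(55/12) = -3593/576, so m = -3593/3520.
Then b = ((55/12) − (-5/8)·(-3593/3520))/(749/576) = 267/88.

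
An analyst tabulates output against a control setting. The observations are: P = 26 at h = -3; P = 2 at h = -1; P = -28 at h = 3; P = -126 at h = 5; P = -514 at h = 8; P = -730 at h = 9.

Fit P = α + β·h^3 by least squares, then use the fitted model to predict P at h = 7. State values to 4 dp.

Setting ∂/∂α … = 0 gives: 6·α + 1365·β = -1370;  1365·α + 810669·β = -812548.
det = 6·810669 − 1365² = 3000789.
α = ((-1370)·810669 − 1365·(-812548))/3000789 = -165390/333421; β = (6·(-812548) − 1365·(-1370))/3000789 = -1001746/1000263.
At h = 7: P̂ = (-165390/333421)·(1) + (-1001746/1000263)·(343) = -31281368/90933.

P̂ = -344.0046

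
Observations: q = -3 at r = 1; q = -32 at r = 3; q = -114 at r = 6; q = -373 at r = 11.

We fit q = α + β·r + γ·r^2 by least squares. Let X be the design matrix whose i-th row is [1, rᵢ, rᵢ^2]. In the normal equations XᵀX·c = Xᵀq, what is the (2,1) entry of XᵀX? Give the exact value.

Row 2 ↔ basis r, column 1 ↔ basis 1, so (XᵀX)_{2,1} = Σᵢ r = (1)·(1) + (3)·(1) + (6)·(1) + (11)·(1) = 21.

21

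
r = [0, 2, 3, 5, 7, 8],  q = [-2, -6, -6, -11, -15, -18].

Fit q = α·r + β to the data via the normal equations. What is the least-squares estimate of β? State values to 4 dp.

β = -1.4520

From the data, Σr·r = 151, Σr = 25, Σ1 = 6.
Right-hand side: Σr·q = -334, Σq = -58.
Normal equations: [[151, 25]; [25, 6]]·[α, β]ᵀ = [-334, -58]ᵀ.
Eliminating β: 6·(row 1) − 25·(row 2) gives 281·α = 6·(-334) − 25·(-58) = -554, so α = -554/281.
Then β = ((-58) − 25·(-554/281))/6 = -408/281.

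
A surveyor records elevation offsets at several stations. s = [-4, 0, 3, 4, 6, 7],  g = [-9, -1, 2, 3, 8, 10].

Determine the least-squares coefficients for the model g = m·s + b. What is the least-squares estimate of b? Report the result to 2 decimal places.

Forming AᵀA = [[126, 16]; [16, 6]] and Aᵀg = [172, 13]ᵀ gives AᵀA·[m, b]ᵀ = Aᵀg.
Determinant 126·6 − 16² = 500.
m = (172·6 − 16·13)/500 = 206/125; b = (126·13 − 16·172)/500 = -557/250.

b = -2.23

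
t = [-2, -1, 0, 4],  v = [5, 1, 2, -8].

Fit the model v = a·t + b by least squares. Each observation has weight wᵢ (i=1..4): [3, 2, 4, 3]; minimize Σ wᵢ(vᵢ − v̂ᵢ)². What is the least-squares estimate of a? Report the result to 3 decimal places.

Compute the Gram sums: Σwᵢ·t·t = 62, Σwᵢ·t = 4, Σwᵢ·1 = 12.
Moment sums: Σwᵢ·t·v = -128, Σwᵢ·v = 1.
AᵀWA·[a, b]ᵀ = AᵀWv becomes [[62, 4]; [4, 12]]·[a, b]ᵀ = [-128, 1]ᵀ.
Determinant 62·12 − 4² = 728.
a = ((-128)·12 − 4·1)/728 = -55/26; b = (62·1 − 4·(-128))/728 = 41/52.

a = -2.115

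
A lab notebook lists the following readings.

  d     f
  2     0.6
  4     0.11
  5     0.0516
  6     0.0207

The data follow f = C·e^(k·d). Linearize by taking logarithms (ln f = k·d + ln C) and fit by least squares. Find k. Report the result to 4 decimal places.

With ln fᵢ as the transformed response and dᵢ as the regressor:
Σd = 17.0000, Σ(d)² = 81.0000, Σln f = -9.5600, Σd·ln f = -47.9376.
Equations: 81.0000·k + 17.0000·ln C = -47.9376;  17.0000·k + 4·ln C = -9.5600.
Slope k = (n·Σd·ln f − Σd·Σln f)/(n·Σ(d)² − (Σd)²) = (4·-47.9376 − 17.0000·-9.5600)/35.0000 = -0.83518; ln C = (Σln f − k·Σd)/n = 1.15953.

k = -0.8352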